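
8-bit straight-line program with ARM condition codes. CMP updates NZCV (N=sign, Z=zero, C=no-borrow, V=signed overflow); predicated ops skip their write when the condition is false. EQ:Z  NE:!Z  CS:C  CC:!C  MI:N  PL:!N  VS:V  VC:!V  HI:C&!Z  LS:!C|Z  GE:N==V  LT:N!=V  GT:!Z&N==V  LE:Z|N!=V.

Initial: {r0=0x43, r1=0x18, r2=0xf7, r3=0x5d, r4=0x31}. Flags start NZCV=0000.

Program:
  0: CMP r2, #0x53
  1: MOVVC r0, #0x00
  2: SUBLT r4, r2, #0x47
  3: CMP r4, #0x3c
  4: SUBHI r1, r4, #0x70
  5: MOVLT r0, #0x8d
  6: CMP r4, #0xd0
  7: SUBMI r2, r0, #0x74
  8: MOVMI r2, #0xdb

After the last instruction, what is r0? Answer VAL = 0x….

0: ✓ CMP  NZCV=1010
1: ✓ MOVVC  r0←0x00
2: ✓ SUBLT  r4←0xb0
3: ✓ CMP  NZCV=0011
4: ✓ SUBHI  r1←0x40
5: ✓ MOVLT  r0←0x8d
6: ✓ CMP  NZCV=1000
7: ✓ SUBMI  r2←0x19
8: ✓ MOVMI  r2←0xdb

VAL = 0x8d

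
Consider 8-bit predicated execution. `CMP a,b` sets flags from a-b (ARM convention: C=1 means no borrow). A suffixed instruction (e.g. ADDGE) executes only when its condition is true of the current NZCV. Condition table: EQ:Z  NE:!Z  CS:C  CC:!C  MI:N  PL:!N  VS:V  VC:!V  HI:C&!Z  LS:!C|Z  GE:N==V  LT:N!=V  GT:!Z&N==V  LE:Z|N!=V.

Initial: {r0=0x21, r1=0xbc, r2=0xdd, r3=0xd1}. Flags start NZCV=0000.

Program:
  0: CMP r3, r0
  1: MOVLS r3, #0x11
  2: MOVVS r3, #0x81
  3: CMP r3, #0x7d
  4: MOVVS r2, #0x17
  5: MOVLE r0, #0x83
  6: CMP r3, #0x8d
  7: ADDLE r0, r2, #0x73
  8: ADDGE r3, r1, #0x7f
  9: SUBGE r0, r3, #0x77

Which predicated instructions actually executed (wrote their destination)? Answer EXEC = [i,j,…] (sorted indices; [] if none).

[0] flags=1010 → (cmp)
[1] flags=1010 LS?F → skip
[2] flags=1010 VS?F → skip
[3] flags=0011 → (cmp)
[4] flags=0011 VS?T → r2=0x17
[5] flags=0011 LE?T → r0=0x83
[6] flags=0010 → (cmp)
[7] flags=0010 LE?F → skip
[8] flags=0010 GE?T → r3=0x3b
[9] flags=0010 GE?T → r0=0xc4

EXEC = [4,5,8,9]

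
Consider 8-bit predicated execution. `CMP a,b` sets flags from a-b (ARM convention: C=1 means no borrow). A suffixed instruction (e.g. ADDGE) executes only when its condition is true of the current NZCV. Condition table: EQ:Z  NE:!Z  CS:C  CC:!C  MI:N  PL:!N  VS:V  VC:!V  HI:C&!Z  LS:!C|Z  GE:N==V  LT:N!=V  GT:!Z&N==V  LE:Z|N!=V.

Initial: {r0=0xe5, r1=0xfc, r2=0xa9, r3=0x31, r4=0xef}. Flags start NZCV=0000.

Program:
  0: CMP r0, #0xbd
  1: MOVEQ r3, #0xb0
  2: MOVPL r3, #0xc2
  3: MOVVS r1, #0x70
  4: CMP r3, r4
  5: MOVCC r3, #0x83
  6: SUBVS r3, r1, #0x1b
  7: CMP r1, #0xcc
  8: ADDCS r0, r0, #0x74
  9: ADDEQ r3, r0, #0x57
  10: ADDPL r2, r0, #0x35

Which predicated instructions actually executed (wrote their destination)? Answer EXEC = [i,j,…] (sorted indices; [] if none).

EXEC = [2,5,8,10]

0: ✓ CMP  NZCV=0010
1: · MOVEQ
2: ✓ MOVPL  r3←0xc2
3: · MOVVS
4: ✓ CMP  NZCV=1000
5: ✓ MOVCC  r3←0x83
6: · SUBVS
7: ✓ CMP  NZCV=0010
8: ✓ ADDCS  r0←0x59
9: · ADDEQ
10: ✓ ADDPL  r2←0x8e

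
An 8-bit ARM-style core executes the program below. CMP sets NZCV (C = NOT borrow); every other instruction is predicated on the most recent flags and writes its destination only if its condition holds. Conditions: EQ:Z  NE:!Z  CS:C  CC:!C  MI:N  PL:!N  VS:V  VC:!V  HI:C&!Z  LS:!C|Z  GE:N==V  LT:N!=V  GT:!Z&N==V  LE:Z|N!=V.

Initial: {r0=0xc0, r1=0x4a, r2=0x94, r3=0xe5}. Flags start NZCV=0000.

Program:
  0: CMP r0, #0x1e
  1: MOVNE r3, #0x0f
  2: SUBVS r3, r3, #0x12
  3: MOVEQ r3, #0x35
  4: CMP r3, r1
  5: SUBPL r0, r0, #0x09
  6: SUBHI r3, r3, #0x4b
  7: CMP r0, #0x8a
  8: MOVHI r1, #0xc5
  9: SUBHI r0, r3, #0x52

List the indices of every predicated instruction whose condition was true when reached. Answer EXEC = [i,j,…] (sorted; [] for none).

EXEC = [1,8,9]

[0] flags=1010 → (cmp)
[1] flags=1010 NE?T → r3=0x0f
[2] flags=1010 VS?F → skip
[3] flags=1010 EQ?F → skip
[4] flags=1000 → (cmp)
[5] flags=1000 PL?F → skip
[6] flags=1000 HI?F → skip
[7] flags=0010 → (cmp)
[8] flags=0010 HI?T → r1=0xc5
[9] flags=0010 HI?T → r0=0xbd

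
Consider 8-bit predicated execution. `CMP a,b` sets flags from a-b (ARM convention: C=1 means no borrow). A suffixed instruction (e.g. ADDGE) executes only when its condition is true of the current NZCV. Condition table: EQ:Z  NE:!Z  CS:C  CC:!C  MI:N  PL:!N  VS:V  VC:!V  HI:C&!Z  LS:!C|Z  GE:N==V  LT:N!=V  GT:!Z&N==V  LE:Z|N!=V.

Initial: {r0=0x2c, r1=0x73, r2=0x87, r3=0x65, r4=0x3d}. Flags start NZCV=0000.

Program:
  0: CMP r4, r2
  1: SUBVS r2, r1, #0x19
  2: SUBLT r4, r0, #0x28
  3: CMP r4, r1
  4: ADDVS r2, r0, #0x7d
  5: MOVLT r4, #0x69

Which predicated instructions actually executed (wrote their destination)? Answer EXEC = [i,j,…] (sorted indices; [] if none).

EXEC = [1,5]

0: ✓ CMP  NZCV=1001
1: ✓ SUBVS  r2←0x5a
2: · SUBLT
3: ✓ CMP  NZCV=1000
4: · ADDVS
5: ✓ MOVLT  r4←0x69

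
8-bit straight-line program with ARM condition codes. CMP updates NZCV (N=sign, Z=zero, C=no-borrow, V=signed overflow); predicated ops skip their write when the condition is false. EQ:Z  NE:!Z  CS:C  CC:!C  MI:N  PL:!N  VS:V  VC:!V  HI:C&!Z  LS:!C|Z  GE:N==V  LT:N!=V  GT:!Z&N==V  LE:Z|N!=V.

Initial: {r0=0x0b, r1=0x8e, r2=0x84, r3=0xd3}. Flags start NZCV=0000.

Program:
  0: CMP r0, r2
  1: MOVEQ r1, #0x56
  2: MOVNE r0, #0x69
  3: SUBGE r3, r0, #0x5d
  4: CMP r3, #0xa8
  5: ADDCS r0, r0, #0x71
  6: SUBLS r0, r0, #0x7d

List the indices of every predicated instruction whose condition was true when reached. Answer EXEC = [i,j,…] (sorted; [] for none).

EXEC = [2,3,6]

[0] flags=1001 → (cmp)
[1] flags=1001 EQ?F → skip
[2] flags=1001 NE?T → r0=0x69
[3] flags=1001 GE?T → r3=0x0c
[4] flags=0000 → (cmp)
[5] flags=0000 CS?F → skip
[6] flags=0000 LS?T → r0=0xec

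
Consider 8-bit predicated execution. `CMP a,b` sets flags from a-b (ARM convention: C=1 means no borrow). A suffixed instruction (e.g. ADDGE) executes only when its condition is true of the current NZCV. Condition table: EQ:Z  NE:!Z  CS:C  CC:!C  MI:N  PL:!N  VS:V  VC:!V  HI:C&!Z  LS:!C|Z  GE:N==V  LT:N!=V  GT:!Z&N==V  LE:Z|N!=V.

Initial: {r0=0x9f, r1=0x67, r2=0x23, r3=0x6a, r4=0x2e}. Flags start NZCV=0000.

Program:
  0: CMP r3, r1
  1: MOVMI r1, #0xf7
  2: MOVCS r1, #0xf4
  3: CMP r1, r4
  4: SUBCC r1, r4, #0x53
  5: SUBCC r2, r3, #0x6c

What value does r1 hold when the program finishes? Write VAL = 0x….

0: ✓ CMP  NZCV=0010
1: · MOVMI
2: ✓ MOVCS  r1←0xf4
3: ✓ CMP  NZCV=1010
4: · SUBCC
5: · SUBCC

VAL = 0xf4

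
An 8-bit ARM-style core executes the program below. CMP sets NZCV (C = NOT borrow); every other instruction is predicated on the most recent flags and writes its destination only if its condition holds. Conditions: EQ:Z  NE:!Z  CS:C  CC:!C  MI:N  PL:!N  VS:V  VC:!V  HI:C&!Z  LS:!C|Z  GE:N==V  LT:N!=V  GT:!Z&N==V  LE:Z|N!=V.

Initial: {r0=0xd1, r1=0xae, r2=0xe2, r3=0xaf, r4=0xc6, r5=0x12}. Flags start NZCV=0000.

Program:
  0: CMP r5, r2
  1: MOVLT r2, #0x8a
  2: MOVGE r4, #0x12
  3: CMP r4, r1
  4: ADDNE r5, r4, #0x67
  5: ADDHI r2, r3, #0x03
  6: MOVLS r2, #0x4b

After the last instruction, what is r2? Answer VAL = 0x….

VAL = 0x4b

0: ✓ CMP  NZCV=0000
1: · MOVLT
2: ✓ MOVGE  r4←0x12
3: ✓ CMP  NZCV=0000
4: ✓ ADDNE  r5←0x79
5: · ADDHI
6: ✓ MOVLS  r2←0x4b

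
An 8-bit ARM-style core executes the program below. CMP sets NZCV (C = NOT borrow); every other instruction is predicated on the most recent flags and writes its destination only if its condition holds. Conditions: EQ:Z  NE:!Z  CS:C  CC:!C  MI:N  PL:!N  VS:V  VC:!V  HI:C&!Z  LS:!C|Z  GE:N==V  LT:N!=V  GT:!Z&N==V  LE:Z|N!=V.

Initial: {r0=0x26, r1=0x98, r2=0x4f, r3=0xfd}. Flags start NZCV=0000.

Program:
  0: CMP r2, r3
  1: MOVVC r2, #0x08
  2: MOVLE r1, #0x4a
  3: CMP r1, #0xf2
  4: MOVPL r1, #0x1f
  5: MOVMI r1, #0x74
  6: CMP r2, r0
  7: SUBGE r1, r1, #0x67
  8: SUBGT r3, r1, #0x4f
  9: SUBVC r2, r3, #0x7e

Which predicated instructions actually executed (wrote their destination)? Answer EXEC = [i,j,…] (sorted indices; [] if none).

0: ✓ CMP  NZCV=0000
1: ✓ MOVVC  r2←0x08
2: · MOVLE
3: ✓ CMP  NZCV=1000
4: · MOVPL
5: ✓ MOVMI  r1←0x74
6: ✓ CMP  NZCV=1000
7: · SUBGE
8: · SUBGT
9: ✓ SUBVC  r2←0x7f

EXEC = [1,5,9]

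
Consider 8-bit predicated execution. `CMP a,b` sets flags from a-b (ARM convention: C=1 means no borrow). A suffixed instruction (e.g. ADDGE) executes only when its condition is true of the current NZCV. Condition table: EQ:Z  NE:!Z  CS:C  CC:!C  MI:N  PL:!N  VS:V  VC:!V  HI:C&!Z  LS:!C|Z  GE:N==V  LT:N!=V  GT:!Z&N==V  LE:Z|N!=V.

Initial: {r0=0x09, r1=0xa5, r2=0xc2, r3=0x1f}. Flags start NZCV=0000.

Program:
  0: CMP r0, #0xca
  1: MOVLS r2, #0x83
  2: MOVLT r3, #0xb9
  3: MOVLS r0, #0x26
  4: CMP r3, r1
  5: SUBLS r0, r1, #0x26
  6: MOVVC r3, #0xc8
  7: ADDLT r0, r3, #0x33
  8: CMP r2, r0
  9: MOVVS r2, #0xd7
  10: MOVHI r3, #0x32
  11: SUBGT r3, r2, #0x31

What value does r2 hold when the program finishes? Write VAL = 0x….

[0] flags=0000 → (cmp)
[1] flags=0000 LS?T → r2=0x83
[2] flags=0000 LT?F → skip
[3] flags=0000 LS?T → r0=0x26
[4] flags=0000 → (cmp)
[5] flags=0000 LS?T → r0=0x7f
[6] flags=0000 VC?T → r3=0xc8
[7] flags=0000 LT?F → skip
[8] flags=0011 → (cmp)
[9] flags=0011 VS?T → r2=0xd7
[10] flags=0011 HI?T → r3=0x32
[11] flags=0011 GT?F → skip

VAL = 0xd7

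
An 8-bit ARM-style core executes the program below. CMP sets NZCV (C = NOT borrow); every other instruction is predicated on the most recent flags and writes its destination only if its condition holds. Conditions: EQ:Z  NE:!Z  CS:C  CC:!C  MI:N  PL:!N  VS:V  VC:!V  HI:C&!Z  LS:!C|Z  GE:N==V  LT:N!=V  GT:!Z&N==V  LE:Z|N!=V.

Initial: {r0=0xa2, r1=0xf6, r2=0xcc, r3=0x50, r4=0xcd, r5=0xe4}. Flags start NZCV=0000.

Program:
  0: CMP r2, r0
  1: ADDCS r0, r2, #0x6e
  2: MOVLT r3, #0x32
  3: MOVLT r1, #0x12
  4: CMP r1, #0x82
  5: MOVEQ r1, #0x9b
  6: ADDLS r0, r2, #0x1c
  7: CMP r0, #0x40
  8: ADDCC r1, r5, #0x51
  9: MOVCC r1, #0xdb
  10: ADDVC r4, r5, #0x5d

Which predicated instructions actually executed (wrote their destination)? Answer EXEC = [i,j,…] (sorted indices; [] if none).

0: ✓ CMP  NZCV=0010
1: ✓ ADDCS  r0←0x3a
2: · MOVLT
3: · MOVLT
4: ✓ CMP  NZCV=0010
5: · MOVEQ
6: · ADDLS
7: ✓ CMP  NZCV=1000
8: ✓ ADDCC  r1←0x35
9: ✓ MOVCC  r1←0xdb
10: ✓ ADDVC  r4←0x41

EXEC = [1,8,9,10]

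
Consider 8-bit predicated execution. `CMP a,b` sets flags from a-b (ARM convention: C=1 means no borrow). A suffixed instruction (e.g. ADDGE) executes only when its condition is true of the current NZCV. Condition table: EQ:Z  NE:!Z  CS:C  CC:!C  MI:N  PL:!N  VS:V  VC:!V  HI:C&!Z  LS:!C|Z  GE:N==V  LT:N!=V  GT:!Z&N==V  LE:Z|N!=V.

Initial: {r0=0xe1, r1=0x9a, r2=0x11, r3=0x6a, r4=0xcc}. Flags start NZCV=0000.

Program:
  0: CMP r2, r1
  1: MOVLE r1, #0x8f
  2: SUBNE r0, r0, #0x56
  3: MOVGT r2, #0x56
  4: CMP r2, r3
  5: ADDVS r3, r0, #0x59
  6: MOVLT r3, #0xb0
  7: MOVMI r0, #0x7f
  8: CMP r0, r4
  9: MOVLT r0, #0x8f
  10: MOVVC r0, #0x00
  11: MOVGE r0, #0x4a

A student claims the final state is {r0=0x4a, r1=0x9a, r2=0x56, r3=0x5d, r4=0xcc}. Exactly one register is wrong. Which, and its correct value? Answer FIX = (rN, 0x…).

[0] flags=0000 → (cmp)
[1] flags=0000 LE?F → skip
[2] flags=0000 NE?T → r0=0x8b
[3] flags=0000 GT?T → r2=0x56
[4] flags=1000 → (cmp)
[5] flags=1000 VS?F → skip
[6] flags=1000 LT?T → r3=0xb0
[7] flags=1000 MI?T → r0=0x7f
[8] flags=1001 → (cmp)
[9] flags=1001 LT?F → skip
[10] flags=1001 VC?F → skip
[11] flags=1001 GE?T → r0=0x4a

FIX = (r3, 0xb0)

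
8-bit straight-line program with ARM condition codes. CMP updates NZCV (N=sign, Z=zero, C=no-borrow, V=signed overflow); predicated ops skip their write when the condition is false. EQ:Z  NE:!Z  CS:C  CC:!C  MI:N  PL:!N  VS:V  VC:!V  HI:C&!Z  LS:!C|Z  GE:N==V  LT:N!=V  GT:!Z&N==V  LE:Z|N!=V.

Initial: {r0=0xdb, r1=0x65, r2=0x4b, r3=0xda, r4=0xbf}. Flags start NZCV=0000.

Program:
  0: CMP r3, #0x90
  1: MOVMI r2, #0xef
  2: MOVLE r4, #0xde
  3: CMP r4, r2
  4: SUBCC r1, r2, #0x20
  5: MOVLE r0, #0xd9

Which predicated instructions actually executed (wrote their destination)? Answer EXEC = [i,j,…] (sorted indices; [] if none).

0: ✓ CMP  NZCV=0010
1: · MOVMI
2: · MOVLE
3: ✓ CMP  NZCV=0011
4: · SUBCC
5: ✓ MOVLE  r0←0xd9

EXEC = [5]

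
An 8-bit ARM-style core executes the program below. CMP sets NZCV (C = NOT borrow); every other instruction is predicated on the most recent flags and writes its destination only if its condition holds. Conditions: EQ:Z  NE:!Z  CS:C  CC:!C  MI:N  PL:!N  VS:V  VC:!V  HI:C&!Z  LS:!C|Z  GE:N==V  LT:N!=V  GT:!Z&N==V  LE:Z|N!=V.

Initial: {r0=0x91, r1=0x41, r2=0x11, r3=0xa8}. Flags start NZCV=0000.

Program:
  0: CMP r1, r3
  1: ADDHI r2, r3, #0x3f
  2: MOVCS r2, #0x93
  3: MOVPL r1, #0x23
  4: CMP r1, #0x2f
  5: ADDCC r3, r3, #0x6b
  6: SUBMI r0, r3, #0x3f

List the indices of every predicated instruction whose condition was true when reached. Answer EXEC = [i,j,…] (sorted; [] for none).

EXEC = []

[0] flags=1001 → (cmp)
[1] flags=1001 HI?F → skip
[2] flags=1001 CS?F → skip
[3] flags=1001 PL?F → skip
[4] flags=0010 → (cmp)
[5] flags=0010 CC?F → skip
[6] flags=0010 MI?F → skip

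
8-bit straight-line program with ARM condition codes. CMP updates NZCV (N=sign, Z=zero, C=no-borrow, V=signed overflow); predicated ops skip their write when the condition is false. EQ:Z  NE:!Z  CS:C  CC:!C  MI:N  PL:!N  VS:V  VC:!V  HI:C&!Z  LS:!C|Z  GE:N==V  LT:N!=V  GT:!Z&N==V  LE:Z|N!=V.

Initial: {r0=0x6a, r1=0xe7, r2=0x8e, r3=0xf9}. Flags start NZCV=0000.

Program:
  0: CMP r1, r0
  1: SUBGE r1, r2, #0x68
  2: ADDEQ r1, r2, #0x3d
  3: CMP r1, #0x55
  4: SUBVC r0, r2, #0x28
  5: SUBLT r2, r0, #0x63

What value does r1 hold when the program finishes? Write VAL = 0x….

[0] flags=0011 → (cmp)
[1] flags=0011 GE?F → skip
[2] flags=0011 EQ?F → skip
[3] flags=1010 → (cmp)
[4] flags=1010 VC?T → r0=0x66
[5] flags=1010 LT?T → r2=0x03

VAL = 0xe7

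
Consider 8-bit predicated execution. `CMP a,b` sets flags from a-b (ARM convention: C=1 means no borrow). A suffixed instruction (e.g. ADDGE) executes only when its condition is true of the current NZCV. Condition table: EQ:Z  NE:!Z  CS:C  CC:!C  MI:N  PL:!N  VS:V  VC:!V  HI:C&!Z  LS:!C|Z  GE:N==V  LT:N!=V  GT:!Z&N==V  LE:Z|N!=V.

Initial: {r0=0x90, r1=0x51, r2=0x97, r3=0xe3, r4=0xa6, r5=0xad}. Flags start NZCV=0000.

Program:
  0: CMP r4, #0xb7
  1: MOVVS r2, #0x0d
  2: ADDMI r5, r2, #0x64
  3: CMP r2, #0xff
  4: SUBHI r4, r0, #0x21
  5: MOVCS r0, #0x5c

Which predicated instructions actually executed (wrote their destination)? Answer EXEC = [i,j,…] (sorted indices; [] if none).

0: ✓ CMP  NZCV=1000
1: · MOVVS
2: ✓ ADDMI  r5←0xfb
3: ✓ CMP  NZCV=1000
4: · SUBHI
5: · MOVCS

EXEC = [2]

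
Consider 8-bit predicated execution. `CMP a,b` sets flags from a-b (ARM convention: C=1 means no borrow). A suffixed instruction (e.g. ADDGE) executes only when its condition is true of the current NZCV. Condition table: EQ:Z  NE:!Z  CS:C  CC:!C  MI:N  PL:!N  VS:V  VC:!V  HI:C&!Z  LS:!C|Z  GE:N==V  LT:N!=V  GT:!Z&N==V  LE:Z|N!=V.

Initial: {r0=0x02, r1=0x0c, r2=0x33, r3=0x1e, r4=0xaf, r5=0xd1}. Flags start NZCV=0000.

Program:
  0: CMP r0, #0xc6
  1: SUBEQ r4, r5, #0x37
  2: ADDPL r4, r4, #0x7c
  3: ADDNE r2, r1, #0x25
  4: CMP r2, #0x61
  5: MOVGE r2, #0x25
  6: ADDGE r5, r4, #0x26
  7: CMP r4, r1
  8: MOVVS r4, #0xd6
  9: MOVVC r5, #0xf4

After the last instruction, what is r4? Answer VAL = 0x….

VAL = 0x2b

[0] flags=0000 → (cmp)
[1] flags=0000 EQ?F → skip
[2] flags=0000 PL?T → r4=0x2b
[3] flags=0000 NE?T → r2=0x31
[4] flags=1000 → (cmp)
[5] flags=1000 GE?F → skip
[6] flags=1000 GE?F → skip
[7] flags=0010 → (cmp)
[8] flags=0010 VS?F → skip
[9] flags=0010 VC?T → r5=0xf4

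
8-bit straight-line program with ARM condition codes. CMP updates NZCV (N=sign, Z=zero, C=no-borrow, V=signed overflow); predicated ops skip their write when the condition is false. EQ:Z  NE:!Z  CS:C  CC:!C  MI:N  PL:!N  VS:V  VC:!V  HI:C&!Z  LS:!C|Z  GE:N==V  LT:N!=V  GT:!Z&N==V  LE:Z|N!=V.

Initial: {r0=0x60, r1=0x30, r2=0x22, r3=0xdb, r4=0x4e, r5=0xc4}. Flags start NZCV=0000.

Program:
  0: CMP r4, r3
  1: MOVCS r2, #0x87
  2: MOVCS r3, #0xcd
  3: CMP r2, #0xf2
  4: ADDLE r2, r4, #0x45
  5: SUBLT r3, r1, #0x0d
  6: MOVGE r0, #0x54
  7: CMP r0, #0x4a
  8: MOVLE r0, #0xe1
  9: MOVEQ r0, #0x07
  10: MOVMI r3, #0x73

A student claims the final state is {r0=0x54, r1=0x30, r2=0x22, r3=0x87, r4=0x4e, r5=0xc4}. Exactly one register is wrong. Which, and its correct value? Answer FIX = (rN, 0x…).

0: ✓ CMP  NZCV=0000
1: · MOVCS
2: · MOVCS
3: ✓ CMP  NZCV=0000
4: · ADDLE
5: · SUBLT
6: ✓ MOVGE  r0←0x54
7: ✓ CMP  NZCV=0010
8: · MOVLE
9: · MOVEQ
10: · MOVMI

FIX = (r3, 0xdb)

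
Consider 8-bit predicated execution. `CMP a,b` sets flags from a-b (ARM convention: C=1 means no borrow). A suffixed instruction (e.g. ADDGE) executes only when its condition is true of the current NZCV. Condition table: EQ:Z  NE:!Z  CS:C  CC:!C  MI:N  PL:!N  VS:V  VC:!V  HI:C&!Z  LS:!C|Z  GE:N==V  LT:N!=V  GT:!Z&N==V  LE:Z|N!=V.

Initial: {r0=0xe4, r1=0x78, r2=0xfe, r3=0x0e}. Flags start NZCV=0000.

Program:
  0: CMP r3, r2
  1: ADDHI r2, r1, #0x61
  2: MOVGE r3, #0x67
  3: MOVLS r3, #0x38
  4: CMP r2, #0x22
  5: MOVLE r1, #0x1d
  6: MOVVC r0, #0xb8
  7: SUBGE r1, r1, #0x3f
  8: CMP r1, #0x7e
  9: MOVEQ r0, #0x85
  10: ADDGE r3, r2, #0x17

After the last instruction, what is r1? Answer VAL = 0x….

VAL = 0x1d

0: ✓ CMP  NZCV=0000
1: · ADDHI
2: ✓ MOVGE  r3←0x67
3: ✓ MOVLS  r3←0x38
4: ✓ CMP  NZCV=1010
5: ✓ MOVLE  r1←0x1d
6: ✓ MOVVC  r0←0xb8
7: · SUBGE
8: ✓ CMP  NZCV=1000
9: · MOVEQ
10: · ADDGE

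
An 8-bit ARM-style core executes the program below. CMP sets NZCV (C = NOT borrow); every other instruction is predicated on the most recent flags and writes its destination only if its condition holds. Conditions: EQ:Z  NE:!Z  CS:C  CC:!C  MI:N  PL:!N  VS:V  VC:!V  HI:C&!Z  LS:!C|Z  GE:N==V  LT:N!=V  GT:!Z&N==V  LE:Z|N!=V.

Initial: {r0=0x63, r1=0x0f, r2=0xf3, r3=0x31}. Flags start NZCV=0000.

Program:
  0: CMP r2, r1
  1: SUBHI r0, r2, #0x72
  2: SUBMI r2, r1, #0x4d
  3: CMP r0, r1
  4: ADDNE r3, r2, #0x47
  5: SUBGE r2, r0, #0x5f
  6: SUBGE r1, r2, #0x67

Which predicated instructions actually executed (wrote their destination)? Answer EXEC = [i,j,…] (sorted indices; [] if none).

EXEC = [1,2,4]

[0] flags=1010 → (cmp)
[1] flags=1010 HI?T → r0=0x81
[2] flags=1010 MI?T → r2=0xc2
[3] flags=0011 → (cmp)
[4] flags=0011 NE?T → r3=0x09
[5] flags=0011 GE?F → skip
[6] flags=0011 GE?F → skip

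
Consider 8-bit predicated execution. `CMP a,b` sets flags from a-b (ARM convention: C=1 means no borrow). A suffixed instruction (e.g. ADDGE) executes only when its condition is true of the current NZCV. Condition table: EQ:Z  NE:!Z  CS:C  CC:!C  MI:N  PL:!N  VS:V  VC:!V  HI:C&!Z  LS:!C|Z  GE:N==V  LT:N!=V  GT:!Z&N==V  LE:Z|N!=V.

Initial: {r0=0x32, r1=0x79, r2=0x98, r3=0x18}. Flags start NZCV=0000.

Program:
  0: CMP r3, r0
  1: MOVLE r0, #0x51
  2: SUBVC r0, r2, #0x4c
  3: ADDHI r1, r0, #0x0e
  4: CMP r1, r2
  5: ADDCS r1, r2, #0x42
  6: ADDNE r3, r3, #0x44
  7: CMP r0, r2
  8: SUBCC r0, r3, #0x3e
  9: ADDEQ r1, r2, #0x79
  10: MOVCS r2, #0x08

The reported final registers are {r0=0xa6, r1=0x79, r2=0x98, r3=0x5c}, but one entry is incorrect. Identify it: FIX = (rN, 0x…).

FIX = (r0, 0x1e)

[0] flags=1000 → (cmp)
[1] flags=1000 LE?T → r0=0x51
[2] flags=1000 VC?T → r0=0x4c
[3] flags=1000 HI?F → skip
[4] flags=1001 → (cmp)
[5] flags=1001 CS?F → skip
[6] flags=1001 NE?T → r3=0x5c
[7] flags=1001 → (cmp)
[8] flags=1001 CC?T → r0=0x1e
[9] flags=1001 EQ?F → skip
[10] flags=1001 CS?F → skip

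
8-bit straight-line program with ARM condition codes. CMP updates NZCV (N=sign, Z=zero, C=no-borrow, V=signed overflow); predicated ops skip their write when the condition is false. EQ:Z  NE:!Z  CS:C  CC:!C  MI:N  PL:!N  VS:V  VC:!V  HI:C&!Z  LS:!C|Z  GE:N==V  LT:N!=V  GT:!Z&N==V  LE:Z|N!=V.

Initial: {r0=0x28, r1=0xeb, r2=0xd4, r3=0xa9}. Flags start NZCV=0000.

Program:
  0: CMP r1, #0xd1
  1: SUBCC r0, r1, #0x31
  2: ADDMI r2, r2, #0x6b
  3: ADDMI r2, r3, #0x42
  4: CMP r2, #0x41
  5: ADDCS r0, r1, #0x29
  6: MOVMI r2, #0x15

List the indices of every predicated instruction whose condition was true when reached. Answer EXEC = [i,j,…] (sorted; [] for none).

EXEC = [5,6]

0: ✓ CMP  NZCV=0010
1: · SUBCC
2: · ADDMI
3: · ADDMI
4: ✓ CMP  NZCV=1010
5: ✓ ADDCS  r0←0x14
6: ✓ MOVMI  r2←0x15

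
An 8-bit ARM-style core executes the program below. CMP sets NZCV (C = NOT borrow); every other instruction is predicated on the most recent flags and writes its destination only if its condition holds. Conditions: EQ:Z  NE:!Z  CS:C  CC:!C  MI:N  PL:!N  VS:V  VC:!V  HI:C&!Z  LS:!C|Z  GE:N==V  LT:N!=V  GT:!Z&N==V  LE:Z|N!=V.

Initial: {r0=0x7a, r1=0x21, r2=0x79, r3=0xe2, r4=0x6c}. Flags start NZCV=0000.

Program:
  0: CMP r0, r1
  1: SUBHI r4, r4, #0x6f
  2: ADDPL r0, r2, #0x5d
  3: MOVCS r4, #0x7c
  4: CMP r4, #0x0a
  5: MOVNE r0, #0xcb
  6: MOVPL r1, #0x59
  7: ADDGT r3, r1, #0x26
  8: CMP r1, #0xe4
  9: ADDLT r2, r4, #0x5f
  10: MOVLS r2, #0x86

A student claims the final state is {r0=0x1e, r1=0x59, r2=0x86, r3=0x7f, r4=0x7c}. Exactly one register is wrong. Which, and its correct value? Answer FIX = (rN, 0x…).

0: ✓ CMP  NZCV=0010
1: ✓ SUBHI  r4←0xfd
2: ✓ ADDPL  r0←0xd6
3: ✓ MOVCS  r4←0x7c
4: ✓ CMP  NZCV=0010
5: ✓ MOVNE  r0←0xcb
6: ✓ MOVPL  r1←0x59
7: ✓ ADDGT  r3←0x7f
8: ✓ CMP  NZCV=0000
9: · ADDLT
10: ✓ MOVLS  r2←0x86

FIX = (r0, 0xcb)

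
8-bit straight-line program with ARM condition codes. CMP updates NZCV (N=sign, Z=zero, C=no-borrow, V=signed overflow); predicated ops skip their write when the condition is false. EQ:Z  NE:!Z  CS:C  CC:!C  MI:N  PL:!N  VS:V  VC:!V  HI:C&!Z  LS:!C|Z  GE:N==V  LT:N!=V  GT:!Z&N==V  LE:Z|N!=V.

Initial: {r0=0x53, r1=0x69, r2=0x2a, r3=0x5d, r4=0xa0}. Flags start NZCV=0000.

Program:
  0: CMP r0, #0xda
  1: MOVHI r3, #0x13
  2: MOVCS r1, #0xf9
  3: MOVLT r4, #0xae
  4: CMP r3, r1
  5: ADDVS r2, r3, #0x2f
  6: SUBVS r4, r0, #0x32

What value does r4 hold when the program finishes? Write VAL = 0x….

0: ✓ CMP  NZCV=0000
1: · MOVHI
2: · MOVCS
3: · MOVLT
4: ✓ CMP  NZCV=1000
5: · ADDVS
6: · SUBVS

VAL = 0xa0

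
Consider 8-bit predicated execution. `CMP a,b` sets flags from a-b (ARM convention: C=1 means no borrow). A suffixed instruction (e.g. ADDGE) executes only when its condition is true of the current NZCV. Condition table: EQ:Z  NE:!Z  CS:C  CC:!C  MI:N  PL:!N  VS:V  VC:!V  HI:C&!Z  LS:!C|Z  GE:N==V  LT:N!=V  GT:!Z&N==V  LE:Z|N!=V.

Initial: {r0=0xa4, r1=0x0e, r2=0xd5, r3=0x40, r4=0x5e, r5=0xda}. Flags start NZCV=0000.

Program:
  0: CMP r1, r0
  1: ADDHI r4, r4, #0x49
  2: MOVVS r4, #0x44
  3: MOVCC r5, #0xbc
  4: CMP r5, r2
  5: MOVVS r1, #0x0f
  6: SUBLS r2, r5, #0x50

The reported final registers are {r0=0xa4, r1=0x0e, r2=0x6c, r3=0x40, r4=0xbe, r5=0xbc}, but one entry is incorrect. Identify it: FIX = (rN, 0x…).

[0] flags=0000 → (cmp)
[1] flags=0000 HI?F → skip
[2] flags=0000 VS?F → skip
[3] flags=0000 CC?T → r5=0xbc
[4] flags=1000 → (cmp)
[5] flags=1000 VS?F → skip
[6] flags=1000 LS?T → r2=0x6c

FIX = (r4, 0x5e)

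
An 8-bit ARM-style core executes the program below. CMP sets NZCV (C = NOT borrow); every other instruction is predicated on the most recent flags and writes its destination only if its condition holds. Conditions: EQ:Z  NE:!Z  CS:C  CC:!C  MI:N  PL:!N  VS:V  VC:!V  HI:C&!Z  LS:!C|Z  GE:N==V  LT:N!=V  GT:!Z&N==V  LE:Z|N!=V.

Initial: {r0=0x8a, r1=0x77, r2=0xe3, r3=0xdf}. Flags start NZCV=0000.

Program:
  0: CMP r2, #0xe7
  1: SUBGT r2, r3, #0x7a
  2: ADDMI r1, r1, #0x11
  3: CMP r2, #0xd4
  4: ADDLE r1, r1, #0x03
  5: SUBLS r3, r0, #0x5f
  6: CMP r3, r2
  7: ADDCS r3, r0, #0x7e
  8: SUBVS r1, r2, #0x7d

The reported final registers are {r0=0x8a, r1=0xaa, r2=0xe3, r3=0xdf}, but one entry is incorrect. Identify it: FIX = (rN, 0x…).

[0] flags=1000 → (cmp)
[1] flags=1000 GT?F → skip
[2] flags=1000 MI?T → r1=0x88
[3] flags=0010 → (cmp)
[4] flags=0010 LE?F → skip
[5] flags=0010 LS?F → skip
[6] flags=1000 → (cmp)
[7] flags=1000 CS?F → skip
[8] flags=1000 VS?F → skip

FIX = (r1, 0x88)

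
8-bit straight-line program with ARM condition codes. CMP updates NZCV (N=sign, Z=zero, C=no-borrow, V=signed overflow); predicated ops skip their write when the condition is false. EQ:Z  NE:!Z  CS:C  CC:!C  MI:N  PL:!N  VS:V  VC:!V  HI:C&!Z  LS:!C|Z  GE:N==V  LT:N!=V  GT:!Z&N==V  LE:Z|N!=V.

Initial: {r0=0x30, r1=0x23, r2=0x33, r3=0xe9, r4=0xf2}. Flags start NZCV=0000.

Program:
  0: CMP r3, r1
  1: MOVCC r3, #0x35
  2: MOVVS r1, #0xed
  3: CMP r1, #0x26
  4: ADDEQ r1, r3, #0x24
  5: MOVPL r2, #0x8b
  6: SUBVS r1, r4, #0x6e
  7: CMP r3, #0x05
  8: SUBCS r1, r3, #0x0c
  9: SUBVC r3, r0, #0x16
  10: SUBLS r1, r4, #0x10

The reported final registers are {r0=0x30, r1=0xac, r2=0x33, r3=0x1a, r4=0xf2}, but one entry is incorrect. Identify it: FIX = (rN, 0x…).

FIX = (r1, 0xdd)

[0] flags=1010 → (cmp)
[1] flags=1010 CC?F → skip
[2] flags=1010 VS?F → skip
[3] flags=1000 → (cmp)
[4] flags=1000 EQ?F → skip
[5] flags=1000 PL?F → skip
[6] flags=1000 VS?F → skip
[7] flags=1010 → (cmp)
[8] flags=1010 CS?T → r1=0xdd
[9] flags=1010 VC?T → r3=0x1a
[10] flags=1010 LS?F → skip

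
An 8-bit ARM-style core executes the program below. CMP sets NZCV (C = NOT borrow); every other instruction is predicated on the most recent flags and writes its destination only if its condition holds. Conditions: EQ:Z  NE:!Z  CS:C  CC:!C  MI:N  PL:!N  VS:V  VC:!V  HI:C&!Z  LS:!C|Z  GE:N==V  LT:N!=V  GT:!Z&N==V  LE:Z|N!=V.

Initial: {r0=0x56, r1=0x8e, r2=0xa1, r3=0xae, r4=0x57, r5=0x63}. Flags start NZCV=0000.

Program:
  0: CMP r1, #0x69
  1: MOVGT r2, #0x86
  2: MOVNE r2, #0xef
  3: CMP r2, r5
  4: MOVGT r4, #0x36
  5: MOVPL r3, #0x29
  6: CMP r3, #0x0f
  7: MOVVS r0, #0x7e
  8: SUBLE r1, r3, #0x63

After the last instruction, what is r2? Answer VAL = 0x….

0: ✓ CMP  NZCV=0011
1: · MOVGT
2: ✓ MOVNE  r2←0xef
3: ✓ CMP  NZCV=1010
4: · MOVGT
5: · MOVPL
6: ✓ CMP  NZCV=1010
7: · MOVVS
8: ✓ SUBLE  r1←0x4b

VAL = 0xef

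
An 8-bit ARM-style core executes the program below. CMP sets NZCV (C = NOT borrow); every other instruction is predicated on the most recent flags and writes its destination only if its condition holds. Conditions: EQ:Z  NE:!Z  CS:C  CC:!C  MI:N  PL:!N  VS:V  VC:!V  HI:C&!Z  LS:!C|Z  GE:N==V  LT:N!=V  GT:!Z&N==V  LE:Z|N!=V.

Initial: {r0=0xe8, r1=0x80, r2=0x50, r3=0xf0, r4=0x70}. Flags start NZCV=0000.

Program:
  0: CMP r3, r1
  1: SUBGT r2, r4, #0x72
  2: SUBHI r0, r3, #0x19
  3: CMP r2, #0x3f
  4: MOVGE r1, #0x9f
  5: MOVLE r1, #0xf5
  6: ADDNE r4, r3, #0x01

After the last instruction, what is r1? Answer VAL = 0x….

[0] flags=0010 → (cmp)
[1] flags=0010 GT?T → r2=0xfe
[2] flags=0010 HI?T → r0=0xd7
[3] flags=1010 → (cmp)
[4] flags=1010 GE?F → skip
[5] flags=1010 LE?T → r1=0xf5
[6] flags=1010 NE?T → r4=0xf1

VAL = 0xf5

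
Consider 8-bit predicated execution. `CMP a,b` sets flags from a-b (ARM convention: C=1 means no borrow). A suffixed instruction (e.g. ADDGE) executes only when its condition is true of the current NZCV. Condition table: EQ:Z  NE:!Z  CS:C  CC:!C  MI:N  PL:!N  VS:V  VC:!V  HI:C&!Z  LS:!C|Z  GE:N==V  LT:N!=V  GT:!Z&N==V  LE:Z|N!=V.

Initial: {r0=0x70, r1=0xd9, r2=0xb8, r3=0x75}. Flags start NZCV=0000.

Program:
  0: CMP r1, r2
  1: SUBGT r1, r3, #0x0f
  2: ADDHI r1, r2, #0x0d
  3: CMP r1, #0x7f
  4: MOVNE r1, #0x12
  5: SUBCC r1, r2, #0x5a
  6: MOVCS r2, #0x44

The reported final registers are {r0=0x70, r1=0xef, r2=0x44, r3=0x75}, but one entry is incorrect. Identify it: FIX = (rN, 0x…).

[0] flags=0010 → (cmp)
[1] flags=0010 GT?T → r1=0x66
[2] flags=0010 HI?T → r1=0xc5
[3] flags=0011 → (cmp)
[4] flags=0011 NE?T → r1=0x12
[5] flags=0011 CC?F → skip
[6] flags=0011 CS?T → r2=0x44

FIX = (r1, 0x12)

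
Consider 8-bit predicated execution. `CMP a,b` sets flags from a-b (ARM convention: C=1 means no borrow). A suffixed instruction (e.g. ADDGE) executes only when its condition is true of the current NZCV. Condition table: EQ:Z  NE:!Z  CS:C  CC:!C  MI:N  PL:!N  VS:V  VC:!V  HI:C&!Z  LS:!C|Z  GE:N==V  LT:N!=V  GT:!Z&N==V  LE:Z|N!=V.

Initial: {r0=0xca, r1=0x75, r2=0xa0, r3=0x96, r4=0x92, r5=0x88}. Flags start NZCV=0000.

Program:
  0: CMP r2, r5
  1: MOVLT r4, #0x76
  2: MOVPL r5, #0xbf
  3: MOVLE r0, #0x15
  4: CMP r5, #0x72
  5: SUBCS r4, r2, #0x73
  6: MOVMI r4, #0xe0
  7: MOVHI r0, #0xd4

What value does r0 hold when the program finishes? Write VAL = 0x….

VAL = 0xd4

[0] flags=0010 → (cmp)
[1] flags=0010 LT?F → skip
[2] flags=0010 PL?T → r5=0xbf
[3] flags=0010 LE?F → skip
[4] flags=0011 → (cmp)
[5] flags=0011 CS?T → r4=0x2d
[6] flags=0011 MI?F → skip
[7] flags=0011 HI?T → r0=0xd4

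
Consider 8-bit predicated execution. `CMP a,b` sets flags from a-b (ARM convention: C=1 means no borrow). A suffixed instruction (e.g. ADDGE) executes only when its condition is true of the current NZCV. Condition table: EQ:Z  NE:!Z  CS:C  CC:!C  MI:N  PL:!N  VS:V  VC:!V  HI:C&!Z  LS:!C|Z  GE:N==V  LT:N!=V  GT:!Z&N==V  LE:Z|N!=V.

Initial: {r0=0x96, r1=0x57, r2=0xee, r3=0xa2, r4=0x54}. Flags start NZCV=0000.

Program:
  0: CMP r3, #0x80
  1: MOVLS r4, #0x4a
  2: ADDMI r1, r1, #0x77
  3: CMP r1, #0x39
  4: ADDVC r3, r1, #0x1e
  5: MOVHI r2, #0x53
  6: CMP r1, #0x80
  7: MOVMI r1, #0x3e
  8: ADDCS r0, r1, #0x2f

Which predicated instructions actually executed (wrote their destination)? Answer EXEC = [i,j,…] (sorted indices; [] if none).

0: ✓ CMP  NZCV=0010
1: · MOVLS
2: · ADDMI
3: ✓ CMP  NZCV=0010
4: ✓ ADDVC  r3←0x75
5: ✓ MOVHI  r2←0x53
6: ✓ CMP  NZCV=1001
7: ✓ MOVMI  r1←0x3e
8: · ADDCS

EXEC = [4,5,7]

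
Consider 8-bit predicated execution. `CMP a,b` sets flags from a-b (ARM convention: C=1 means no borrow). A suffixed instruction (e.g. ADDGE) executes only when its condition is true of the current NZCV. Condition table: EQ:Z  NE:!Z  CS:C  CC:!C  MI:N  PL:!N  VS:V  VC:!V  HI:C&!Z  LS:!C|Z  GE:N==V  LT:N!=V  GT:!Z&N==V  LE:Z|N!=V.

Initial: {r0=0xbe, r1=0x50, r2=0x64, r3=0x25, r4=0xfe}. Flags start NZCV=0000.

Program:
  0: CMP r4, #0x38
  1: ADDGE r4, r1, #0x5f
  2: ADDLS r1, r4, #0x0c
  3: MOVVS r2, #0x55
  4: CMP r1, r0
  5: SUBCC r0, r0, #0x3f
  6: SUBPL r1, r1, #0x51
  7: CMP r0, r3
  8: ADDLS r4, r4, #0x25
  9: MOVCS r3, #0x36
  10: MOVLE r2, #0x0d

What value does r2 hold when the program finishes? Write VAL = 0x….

VAL = 0x64

[0] flags=1010 → (cmp)
[1] flags=1010 GE?F → skip
[2] flags=1010 LS?F → skip
[3] flags=1010 VS?F → skip
[4] flags=1001 → (cmp)
[5] flags=1001 CC?T → r0=0x7f
[6] flags=1001 PL?F → skip
[7] flags=0010 → (cmp)
[8] flags=0010 LS?F → skip
[9] flags=0010 CS?T → r3=0x36
[10] flags=0010 LE?F → skip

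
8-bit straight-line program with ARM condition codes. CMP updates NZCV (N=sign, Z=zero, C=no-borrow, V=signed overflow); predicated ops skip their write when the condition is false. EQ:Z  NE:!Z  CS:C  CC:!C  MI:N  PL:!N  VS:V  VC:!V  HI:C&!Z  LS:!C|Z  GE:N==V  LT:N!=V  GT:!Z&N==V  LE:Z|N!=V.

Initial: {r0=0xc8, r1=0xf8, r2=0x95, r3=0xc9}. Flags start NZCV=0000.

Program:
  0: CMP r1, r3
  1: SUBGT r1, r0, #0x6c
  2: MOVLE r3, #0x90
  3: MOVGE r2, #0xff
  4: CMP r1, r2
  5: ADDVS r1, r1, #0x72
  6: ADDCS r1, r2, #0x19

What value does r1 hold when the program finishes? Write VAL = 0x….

[0] flags=0010 → (cmp)
[1] flags=0010 GT?T → r1=0x5c
[2] flags=0010 LE?F → skip
[3] flags=0010 GE?T → r2=0xff
[4] flags=0000 → (cmp)
[5] flags=0000 VS?F → skip
[6] flags=0000 CS?F → skip

VAL = 0x5c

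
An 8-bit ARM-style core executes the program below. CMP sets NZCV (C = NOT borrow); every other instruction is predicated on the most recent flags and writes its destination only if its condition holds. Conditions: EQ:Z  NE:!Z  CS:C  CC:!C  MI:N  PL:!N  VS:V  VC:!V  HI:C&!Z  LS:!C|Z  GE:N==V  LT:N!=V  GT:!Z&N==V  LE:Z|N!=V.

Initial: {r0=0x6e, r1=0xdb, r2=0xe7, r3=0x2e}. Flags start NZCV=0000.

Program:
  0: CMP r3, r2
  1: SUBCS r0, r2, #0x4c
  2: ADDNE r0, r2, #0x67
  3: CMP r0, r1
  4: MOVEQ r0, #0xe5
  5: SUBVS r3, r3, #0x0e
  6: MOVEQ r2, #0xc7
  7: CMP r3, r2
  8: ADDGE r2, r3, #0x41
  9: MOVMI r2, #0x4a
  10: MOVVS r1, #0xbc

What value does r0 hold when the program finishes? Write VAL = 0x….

[0] flags=0000 → (cmp)
[1] flags=0000 CS?F → skip
[2] flags=0000 NE?T → r0=0x4e
[3] flags=0000 → (cmp)
[4] flags=0000 EQ?F → skip
[5] flags=0000 VS?F → skip
[6] flags=0000 EQ?F → skip
[7] flags=0000 → (cmp)
[8] flags=0000 GE?T → r2=0x6f
[9] flags=0000 MI?F → skip
[10] flags=0000 VS?F → skip

VAL = 0x4e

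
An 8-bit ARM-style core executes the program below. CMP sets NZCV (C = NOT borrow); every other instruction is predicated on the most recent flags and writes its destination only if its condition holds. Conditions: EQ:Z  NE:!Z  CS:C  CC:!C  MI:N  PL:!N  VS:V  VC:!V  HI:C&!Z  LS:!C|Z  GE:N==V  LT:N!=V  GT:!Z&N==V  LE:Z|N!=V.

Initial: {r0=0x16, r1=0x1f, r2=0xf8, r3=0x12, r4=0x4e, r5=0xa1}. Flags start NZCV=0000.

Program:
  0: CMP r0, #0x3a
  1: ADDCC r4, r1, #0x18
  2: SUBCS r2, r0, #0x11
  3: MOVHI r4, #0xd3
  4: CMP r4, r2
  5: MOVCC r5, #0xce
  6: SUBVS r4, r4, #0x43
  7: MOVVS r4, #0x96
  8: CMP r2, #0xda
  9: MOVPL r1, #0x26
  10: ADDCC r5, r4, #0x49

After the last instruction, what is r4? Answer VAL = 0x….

VAL = 0x37

0: ✓ CMP  NZCV=1000
1: ✓ ADDCC  r4←0x37
2: · SUBCS
3: · MOVHI
4: ✓ CMP  NZCV=0000
5: ✓ MOVCC  r5←0xce
6: · SUBVS
7: · MOVVS
8: ✓ CMP  NZCV=0010
9: ✓ MOVPL  r1←0x26
10: · ADDCC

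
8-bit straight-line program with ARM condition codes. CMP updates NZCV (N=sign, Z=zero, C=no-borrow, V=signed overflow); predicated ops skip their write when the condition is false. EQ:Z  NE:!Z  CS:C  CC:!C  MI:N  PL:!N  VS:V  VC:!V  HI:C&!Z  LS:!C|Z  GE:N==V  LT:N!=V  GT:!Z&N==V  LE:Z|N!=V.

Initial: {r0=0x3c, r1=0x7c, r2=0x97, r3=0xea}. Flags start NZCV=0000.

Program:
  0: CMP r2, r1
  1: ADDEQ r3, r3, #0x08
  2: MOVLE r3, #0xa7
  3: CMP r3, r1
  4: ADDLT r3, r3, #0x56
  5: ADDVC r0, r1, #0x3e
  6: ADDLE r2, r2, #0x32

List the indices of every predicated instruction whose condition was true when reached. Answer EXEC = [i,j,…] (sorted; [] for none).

[0] flags=0011 → (cmp)
[1] flags=0011 EQ?F → skip
[2] flags=0011 LE?T → r3=0xa7
[3] flags=0011 → (cmp)
[4] flags=0011 LT?T → r3=0xfd
[5] flags=0011 VC?F → skip
[6] flags=0011 LE?T → r2=0xc9

EXEC = [2,4,6]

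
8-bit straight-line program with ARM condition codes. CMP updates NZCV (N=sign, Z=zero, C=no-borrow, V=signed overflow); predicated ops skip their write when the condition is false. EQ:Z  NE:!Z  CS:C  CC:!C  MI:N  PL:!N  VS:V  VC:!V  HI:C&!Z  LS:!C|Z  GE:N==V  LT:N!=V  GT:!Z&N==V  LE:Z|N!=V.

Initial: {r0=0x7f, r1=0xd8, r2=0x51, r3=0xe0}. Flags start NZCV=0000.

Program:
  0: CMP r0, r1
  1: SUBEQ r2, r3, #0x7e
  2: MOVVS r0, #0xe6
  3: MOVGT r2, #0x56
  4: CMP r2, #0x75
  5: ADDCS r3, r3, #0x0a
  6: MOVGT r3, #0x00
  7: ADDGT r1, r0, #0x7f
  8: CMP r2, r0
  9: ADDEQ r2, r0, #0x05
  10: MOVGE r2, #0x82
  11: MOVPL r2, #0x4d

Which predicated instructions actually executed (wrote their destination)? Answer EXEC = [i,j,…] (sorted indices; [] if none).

[0] flags=1001 → (cmp)
[1] flags=1001 EQ?F → skip
[2] flags=1001 VS?T → r0=0xe6
[3] flags=1001 GT?T → r2=0x56
[4] flags=1000 → (cmp)
[5] flags=1000 CS?F → skip
[6] flags=1000 GT?F → skip
[7] flags=1000 GT?F → skip
[8] flags=0000 → (cmp)
[9] flags=0000 EQ?F → skip
[10] flags=0000 GE?T → r2=0x82
[11] flags=0000 PL?T → r2=0x4d

EXEC = [2,3,10,11]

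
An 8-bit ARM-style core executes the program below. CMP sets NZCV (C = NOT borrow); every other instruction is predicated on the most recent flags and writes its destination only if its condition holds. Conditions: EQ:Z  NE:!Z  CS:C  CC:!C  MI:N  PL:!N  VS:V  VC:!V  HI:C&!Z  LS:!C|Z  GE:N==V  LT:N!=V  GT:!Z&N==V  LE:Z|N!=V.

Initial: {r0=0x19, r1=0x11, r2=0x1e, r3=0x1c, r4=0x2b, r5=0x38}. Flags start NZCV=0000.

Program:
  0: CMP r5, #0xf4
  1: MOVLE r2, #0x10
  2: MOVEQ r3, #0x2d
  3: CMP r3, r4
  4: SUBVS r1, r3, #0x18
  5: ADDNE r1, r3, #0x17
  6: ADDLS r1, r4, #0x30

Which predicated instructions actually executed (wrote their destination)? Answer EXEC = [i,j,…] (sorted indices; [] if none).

EXEC = [5,6]

0: ✓ CMP  NZCV=0000
1: · MOVLE
2: · MOVEQ
3: ✓ CMP  NZCV=1000
4: · SUBVS
5: ✓ ADDNE  r1←0x33
6: ✓ ADDLS  r1←0x5b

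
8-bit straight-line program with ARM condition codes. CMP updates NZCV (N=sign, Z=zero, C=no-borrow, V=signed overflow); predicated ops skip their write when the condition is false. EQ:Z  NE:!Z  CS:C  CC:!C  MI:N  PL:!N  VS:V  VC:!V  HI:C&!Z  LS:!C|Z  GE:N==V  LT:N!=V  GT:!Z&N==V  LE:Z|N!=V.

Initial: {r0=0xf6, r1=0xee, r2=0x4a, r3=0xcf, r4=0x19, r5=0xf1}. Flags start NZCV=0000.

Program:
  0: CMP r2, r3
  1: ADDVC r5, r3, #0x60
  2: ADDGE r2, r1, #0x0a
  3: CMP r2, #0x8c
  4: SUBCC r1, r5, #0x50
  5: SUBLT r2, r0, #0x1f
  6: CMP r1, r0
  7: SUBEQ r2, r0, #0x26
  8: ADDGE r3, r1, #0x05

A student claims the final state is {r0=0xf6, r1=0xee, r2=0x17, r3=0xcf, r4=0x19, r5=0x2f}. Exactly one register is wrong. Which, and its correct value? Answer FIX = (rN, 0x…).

FIX = (r2, 0xf8)

[0] flags=0000 → (cmp)
[1] flags=0000 VC?T → r5=0x2f
[2] flags=0000 GE?T → r2=0xf8
[3] flags=0010 → (cmp)
[4] flags=0010 CC?F → skip
[5] flags=0010 LT?F → skip
[6] flags=1000 → (cmp)
[7] flags=1000 EQ?F → skip
[8] flags=1000 GE?F → skip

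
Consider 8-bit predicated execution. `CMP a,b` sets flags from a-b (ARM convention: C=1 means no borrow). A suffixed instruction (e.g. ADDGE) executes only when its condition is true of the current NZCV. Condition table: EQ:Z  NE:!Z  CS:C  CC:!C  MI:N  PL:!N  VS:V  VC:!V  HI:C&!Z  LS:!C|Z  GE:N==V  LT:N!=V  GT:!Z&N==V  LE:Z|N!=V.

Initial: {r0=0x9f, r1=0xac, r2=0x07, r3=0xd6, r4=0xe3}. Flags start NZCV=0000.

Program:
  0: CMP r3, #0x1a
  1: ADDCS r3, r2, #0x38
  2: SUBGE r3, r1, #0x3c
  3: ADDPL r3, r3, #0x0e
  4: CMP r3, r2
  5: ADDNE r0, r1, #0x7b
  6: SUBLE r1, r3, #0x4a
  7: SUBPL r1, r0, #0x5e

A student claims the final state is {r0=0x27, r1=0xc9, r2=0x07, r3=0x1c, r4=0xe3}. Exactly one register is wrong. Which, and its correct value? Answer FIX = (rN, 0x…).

[0] flags=1010 → (cmp)
[1] flags=1010 CS?T → r3=0x3f
[2] flags=1010 GE?F → skip
[3] flags=1010 PL?F → skip
[4] flags=0010 → (cmp)
[5] flags=0010 NE?T → r0=0x27
[6] flags=0010 LE?F → skip
[7] flags=0010 PL?T → r1=0xc9

FIX = (r3, 0x3f)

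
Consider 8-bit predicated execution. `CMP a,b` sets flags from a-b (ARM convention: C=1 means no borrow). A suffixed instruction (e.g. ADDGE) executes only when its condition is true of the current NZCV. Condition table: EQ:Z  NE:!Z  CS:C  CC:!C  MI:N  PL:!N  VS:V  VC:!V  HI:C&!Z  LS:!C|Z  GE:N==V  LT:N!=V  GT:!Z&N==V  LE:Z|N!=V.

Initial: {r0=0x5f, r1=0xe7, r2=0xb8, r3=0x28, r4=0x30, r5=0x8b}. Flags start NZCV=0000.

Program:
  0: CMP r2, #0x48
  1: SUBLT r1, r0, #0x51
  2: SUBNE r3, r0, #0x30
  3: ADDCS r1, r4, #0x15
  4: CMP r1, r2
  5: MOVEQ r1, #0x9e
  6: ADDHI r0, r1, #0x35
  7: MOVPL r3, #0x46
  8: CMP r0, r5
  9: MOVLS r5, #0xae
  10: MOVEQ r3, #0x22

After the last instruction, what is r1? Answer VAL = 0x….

VAL = 0x45

0: ✓ CMP  NZCV=0011
1: ✓ SUBLT  r1←0x0e
2: ✓ SUBNE  r3←0x2f
3: ✓ ADDCS  r1←0x45
4: ✓ CMP  NZCV=1001
5: · MOVEQ
6: · ADDHI
7: · MOVPL
8: ✓ CMP  NZCV=1001
9: ✓ MOVLS  r5←0xae
10: · MOVEQ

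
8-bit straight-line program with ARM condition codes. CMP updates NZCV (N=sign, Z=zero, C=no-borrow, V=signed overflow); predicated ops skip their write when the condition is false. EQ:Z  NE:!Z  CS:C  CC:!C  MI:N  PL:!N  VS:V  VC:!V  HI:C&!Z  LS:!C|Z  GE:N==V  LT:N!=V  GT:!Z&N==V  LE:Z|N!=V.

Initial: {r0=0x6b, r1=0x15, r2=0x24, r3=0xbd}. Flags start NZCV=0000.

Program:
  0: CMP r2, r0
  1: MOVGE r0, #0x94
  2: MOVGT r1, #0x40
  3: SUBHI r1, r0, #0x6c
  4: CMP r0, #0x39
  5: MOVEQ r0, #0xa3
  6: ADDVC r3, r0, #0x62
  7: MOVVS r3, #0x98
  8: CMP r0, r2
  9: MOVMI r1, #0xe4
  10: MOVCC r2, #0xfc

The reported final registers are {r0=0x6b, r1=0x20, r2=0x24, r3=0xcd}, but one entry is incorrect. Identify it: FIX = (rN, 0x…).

FIX = (r1, 0x15)

[0] flags=1000 → (cmp)
[1] flags=1000 GE?F → skip
[2] flags=1000 GT?F → skip
[3] flags=1000 HI?F → skip
[4] flags=0010 → (cmp)
[5] flags=0010 EQ?F → skip
[6] flags=0010 VC?T → r3=0xcd
[7] flags=0010 VS?F → skip
[8] flags=0010 → (cmp)
[9] flags=0010 MI?F → skip
[10] flags=0010 CC?F → skip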